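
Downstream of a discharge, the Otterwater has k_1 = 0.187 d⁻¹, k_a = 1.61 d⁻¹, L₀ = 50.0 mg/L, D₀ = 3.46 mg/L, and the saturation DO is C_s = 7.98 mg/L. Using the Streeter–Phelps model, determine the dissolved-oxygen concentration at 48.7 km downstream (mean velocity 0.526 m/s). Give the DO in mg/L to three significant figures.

Travel time t = x/v = 48.7 km / (0.526 m/s) = 48700 m / 0.526 m/s = 92590 s = 1.072 d.
k_1 L₀/(k_a−k_1) = 0.187×50.0/(1.61−0.187) = 9.350/1.423 = 6.571 mg/L.
e^(−k_1 t) = e^(−0.187×1.072) = 0.8184; e^(−k_a t) = e^(−1.61×1.072) = 0.1781.
D = 6.571 × (0.8184 − 0.1781) + 3.46 × 0.1781 = 4.207 + 0.6163 = 4.823 mg/L.
DO = C_s − D = 7.98 − 4.823 = 3.157 mg/L.

DO ≈ 3.16 mg/L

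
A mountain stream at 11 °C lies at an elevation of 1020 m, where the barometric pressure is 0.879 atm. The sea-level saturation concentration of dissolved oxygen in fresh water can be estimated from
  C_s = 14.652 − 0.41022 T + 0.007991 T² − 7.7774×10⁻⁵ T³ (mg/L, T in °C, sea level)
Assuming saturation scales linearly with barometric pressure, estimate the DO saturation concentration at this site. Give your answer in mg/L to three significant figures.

At sea level: C_s = 14.652 − 0.41022×11 + 0.007991×11² − 7.7774×10⁻⁵×11³ = 11.00 mg/L.
Pressure correction: C_s' = 11.00 × 0.879 = 9.672 mg/L.

C_s ≈ 9.67 mg/L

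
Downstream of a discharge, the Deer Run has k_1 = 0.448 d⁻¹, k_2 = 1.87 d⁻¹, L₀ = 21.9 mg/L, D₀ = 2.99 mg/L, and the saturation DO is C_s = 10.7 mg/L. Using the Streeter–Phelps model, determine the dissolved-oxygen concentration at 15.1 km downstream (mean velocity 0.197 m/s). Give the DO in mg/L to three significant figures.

Travel time t = x/v = 15.1 km / (0.197 m/s) = 15100 m / 0.197 m/s = 76650 s = 0.8871 d.
k_1 L₀/(k_2−k_1) = 0.448×21.9/(1.87−0.448) = 9.811/1.422 = 6.900 mg/L.
e^(−k_1 t) = e^(−0.448×0.8871) = 0.6720; e^(−k_2 t) = e^(−1.87×0.8871) = 0.1903.
D = 6.900 × (0.6720 − 0.1903) + 2.99 × 0.1903 = 3.324 + 0.5691 = 3.893 mg/L.
DO = C_s − D = 10.7 − 3.893 = 6.807 mg/L.

DO ≈ 6.81 mg/L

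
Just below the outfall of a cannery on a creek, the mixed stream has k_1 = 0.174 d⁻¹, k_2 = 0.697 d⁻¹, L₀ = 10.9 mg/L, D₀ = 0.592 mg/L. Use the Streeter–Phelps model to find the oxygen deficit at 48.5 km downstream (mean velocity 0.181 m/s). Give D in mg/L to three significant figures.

D ≈ 1.76 mg/L

Travel time t = x/v = 48.5 km / (0.181 m/s) = 48500 m / 0.181 m/s = 268000 s = 3.101 d.
k_1 L₀/(k_2−k_1) = 0.174×10.9/(0.697−0.174) = 1.897/0.5230 = 3.626 mg/L.
e^(−k_1 t) = e^(−0.174×3.101) = 0.5830; e^(−k_2 t) = e^(−0.697×3.101) = 0.1151.
D = 3.626 × (0.5830 − 0.1151) + 0.592 × 0.1151 = 1.697 + 0.06816 = 1.765 mg/L.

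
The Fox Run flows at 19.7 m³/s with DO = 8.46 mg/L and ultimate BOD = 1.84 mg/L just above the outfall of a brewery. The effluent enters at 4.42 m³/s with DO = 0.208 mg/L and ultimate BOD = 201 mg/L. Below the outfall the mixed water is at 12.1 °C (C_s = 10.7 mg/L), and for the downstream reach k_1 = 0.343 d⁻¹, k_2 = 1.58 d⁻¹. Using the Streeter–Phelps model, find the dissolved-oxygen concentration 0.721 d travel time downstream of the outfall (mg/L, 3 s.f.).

DO ≈ 4.60 mg/L

Mixed DO = (19.7×8.46 + 4.42×0.208)/(19.7+4.42) = 167.6/24.12 = 6.948 mg/L.
Mixed L₀ = (19.7×1.84 + 4.42×201)/(24.12) = 924.7/24.12 = 38.34 mg/L.
Initial deficit D₀ = C_s − DO₀ = 10.7 − 6.948 = 3.752 mg/L.
D(0.721) = [0.343×38.34/(1.58−0.343)](e^(−0.343×0.721) − e^(−1.58×0.721)) + 3.752 e^(−1.58×0.721)
= 10.63 × (0.7809 − 0.3201) + 3.752 × 0.3201 = 6.100 mg/L.
DO = 10.7 − 6.100 = 4.600 mg/L.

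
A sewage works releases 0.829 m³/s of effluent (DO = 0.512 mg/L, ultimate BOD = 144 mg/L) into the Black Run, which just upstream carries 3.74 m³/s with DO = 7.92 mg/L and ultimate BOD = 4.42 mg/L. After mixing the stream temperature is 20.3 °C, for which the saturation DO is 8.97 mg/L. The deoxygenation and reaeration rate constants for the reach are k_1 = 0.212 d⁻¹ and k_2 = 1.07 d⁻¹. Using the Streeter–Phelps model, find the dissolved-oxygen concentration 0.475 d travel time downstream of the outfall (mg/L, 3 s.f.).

DO ≈ 5.31 mg/L

Mixed DO = (3.74×7.92 + 0.829×0.512)/(3.74+0.829) = 30.05/4.569 = 6.576 mg/L.
Mixed L₀ = (3.74×4.42 + 0.829×144)/(4.569) = 135.9/4.569 = 29.75 mg/L.
Initial deficit D₀ = C_s − DO₀ = 8.97 − 6.576 = 2.394 mg/L.
D(0.475) = [0.212×29.75/(1.07−0.212)](e^(−0.212×0.475) − e^(−1.07×0.475)) + 2.394 e^(−1.07×0.475)
= 7.350 × (0.9042 − 0.6015) + 2.394 × 0.6015 = 3.665 mg/L.
DO = 8.97 − 3.665 = 5.305 mg/L.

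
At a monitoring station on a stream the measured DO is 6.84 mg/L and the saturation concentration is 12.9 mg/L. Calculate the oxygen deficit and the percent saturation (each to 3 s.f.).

D = C_s − C = 12.9 − 6.84 = 6.06 mg/L.
% saturation = 6.84/12.9 × 100 = 53.0 %.

D ≈ 6.06 mg/L; 53.0 % saturation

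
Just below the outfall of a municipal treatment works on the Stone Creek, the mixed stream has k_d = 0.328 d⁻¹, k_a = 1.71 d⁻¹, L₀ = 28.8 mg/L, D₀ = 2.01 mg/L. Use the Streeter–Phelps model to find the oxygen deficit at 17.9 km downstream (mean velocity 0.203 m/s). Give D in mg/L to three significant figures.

D ≈ 4.05 mg/L

Travel time t = x/v = 17.9 km / (0.203 m/s) = 17900 m / 0.203 m/s = 88180 s = 1.021 d.
k_d L₀/(k_a−k_d) = 0.328×28.8/(1.71−0.328) = 9.446/1.382 = 6.835 mg/L.
e^(−k_d t) = e^(−0.328×1.021) = 0.7155; e^(−k_a t) = e^(−1.71×1.021) = 0.1746.
D = 6.835 × (0.7155 − 0.1746) + 2.01 × 0.1746 = 3.697 + 0.3510 = 4.048 mg/L.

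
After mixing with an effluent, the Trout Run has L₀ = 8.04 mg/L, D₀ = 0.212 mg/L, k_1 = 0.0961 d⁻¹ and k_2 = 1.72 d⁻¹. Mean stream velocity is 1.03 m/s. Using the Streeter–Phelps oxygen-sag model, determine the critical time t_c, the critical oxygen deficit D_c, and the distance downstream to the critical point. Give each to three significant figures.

t_c ≈ 1.41 d; D_c ≈ 0.392 mg/L; x_c ≈ 126 km

At the critical point dD/dt = 0, so k_1 L₀ e^(−k_1 t) = k_2 D. Substituting D(t) from the Streeter–Phelps equation and solving for t gives
t_c = ln[(k_2/k_1)(1 − D₀(k_2−k_1)/(k_1 L₀))] / (k_2−k_1).
Here k_2−k_1 = 1.624 d⁻¹ and 1 − D₀(k_2−k_1)/(k_1 L₀) = 1 − 0.212×1.624/(0.0961×8.04) = 0.5544, so
t_c = ln(17.90 × 0.5544) / 1.624 = 2.295 / 1.624 = 1.413 d.
L(t_c) = L₀ e^(−k_1 t_c) = 8.04 × 0.8730 = 7.019 mg/L, and at the critical point k_2 D_c = k_1 L, so D_c = (0.0961/1.72) × 7.019 = 0.3922 mg/L.
x_c = v t_c = 1.03 m/s × 1.413 d × 86400 s/d = 125800 m ≈ 126 km.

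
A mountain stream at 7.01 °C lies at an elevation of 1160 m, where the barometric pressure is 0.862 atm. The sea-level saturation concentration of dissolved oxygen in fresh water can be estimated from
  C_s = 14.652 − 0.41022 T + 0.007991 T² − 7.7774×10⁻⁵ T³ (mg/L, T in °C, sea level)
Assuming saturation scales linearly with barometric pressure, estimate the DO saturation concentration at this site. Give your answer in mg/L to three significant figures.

At sea level: C_s = 14.652 − 0.41022×7.01 + 0.007991×7.01² − 7.7774×10⁻⁵×7.01³ = 12.14 mg/L.
Pressure correction: C_s' = 12.14 × 0.862 = 10.47 mg/L.

C_s ≈ 10.5 mg/L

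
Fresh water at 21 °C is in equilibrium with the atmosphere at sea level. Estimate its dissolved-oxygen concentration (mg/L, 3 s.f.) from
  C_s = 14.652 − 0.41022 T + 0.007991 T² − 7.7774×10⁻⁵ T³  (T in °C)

C_s ≈ 8.84 mg/L

C_s = 14.652 − 0.41022×21 + 0.007991×21² − 7.7774×10⁻⁵×21³ = 8.841 mg/L.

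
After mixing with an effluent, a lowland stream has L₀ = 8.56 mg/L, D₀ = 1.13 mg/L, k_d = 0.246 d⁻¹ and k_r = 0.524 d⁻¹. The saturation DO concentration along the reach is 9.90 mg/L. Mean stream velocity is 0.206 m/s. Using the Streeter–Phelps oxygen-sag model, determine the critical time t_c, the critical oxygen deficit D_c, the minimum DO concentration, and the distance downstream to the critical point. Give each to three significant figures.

t_c ≈ 2.14 d; D_c ≈ 2.37 mg/L; min DO ≈ 7.53 mg/L; x_c ≈ 38.1 km

With k_r/k_d = 2.130 and 1 − D₀(k_r−k_d)/(k_d L₀) = 0.8508,
t_c = ln(2.130 × 0.8508) / (0.524 − 0.246) = ln(1.812) / 0.2780 = 0.5946/0.2780 = 2.139 d.
L(t_c) = L₀ e^(−k_d t_c) = 8.56 × 0.5909 = 5.058 mg/L, and at the critical point k_r D_c = k_d L, so D_c = (0.246/0.524) × 5.058 = 2.374 mg/L.
Minimum DO = C_s − D_c = 9.90 − 2.374 = 7.526 mg/L.
x_c = v t_c = 0.206 m/s × 2.139 d × 86400 s/d = 38070 m ≈ 38.1 km.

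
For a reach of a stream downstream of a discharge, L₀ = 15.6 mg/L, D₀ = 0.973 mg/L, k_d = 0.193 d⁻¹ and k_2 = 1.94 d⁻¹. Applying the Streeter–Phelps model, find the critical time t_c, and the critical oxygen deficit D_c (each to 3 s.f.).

t_c = [1/(k_2−k_d)] ln[(k_2/k_d)(1 − D₀(k_2−k_d)/(k_d L₀))]
= [1/(1.94−0.193)] ln[(1.94/0.193)(1 − 0.973×1.747/(0.193×15.6))]
= (1/1.747) ln[10.05 × 0.4354] = 0.5724 × ln(4.377) = 0.5724 × 1.476 = 0.8451 d.
D_c = (k_d/k_2) L₀ e^(−k_d t_c) = (0.193/1.94) × 15.6 × e^(−0.193×0.8451) = 0.09948 × 15.6 × 0.8495 = 1.318 mg/L.

t_c ≈ 0.845 d; D_c ≈ 1.32 mg/L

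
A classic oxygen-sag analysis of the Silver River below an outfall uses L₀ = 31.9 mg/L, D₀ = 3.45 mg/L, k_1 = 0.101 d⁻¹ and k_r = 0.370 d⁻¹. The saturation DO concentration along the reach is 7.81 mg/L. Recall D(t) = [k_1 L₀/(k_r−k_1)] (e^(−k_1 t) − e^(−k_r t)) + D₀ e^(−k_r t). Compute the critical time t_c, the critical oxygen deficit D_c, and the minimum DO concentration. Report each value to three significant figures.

t_c ≈ 3.56 d; D_c ≈ 6.08 mg/L; min DO ≈ 1.73 mg/L

t_c = [1/(k_r−k_1)] ln[(k_r/k_1)(1 − D₀(k_r−k_1)/(k_1 L₀))]
= [1/(0.370−0.101)] ln[(0.370/0.101)(1 − 3.45×0.2690/(0.101×31.9))]
= (1/0.2690) ln[3.663 × 0.7120] = 3.717 × ln(2.608) = 3.717 × 0.9586 = 3.564 d.
L(t_c) = L₀ e^(−k_1 t_c) = 31.9 × 0.6977 = 22.26 mg/L, and at the critical point k_r D_c = k_1 L, so D_c = (0.101/0.370) × 22.26 = 6.076 mg/L.
Minimum DO = C_s − D_c = 7.81 − 6.076 = 1.734 mg/L.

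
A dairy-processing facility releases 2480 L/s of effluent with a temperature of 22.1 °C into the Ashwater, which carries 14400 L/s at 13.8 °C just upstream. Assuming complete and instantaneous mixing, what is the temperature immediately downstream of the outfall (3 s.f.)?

Flow-weighted mixing: C = (Q_r C_r + Q_w C_w)/(Q_r + Q_w)
= (14400×13.8 + 2480×22.1)/(14400 + 2480) = 253500/16880 = 15.02 °C.

15.0 °C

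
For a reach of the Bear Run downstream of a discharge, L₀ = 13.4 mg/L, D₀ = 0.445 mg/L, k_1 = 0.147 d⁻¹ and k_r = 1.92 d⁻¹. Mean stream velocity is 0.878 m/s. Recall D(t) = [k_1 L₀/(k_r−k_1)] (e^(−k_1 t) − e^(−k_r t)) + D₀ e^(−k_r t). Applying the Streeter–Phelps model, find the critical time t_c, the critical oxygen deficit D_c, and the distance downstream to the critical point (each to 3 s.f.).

t_c ≈ 1.16 d; D_c ≈ 0.865 mg/L; x_c ≈ 88.0 km

t_c = [1/(k_r−k_1)] ln[(k_r/k_1)(1 − D₀(k_r−k_1)/(k_1 L₀))]
= [1/(1.92−0.147)] ln[(1.92/0.147)(1 − 0.445×1.773/(0.147×13.4))]
= (1/1.773) ln[13.06 × 0.5995] = 0.5640 × ln(7.830) = 0.5640 × 2.058 = 1.161 d.
L(t_c) = L₀ e^(−k_1 t_c) = 13.4 × 0.8431 = 11.30 mg/L, and at the critical point k_r D_c = k_1 L, so D_c = (0.147/1.92) × 11.30 = 0.8650 mg/L.
x_c = v t_c = 0.878 m/s × 1.161 d × 86400 s/d = 88050 m ≈ 88.0 km.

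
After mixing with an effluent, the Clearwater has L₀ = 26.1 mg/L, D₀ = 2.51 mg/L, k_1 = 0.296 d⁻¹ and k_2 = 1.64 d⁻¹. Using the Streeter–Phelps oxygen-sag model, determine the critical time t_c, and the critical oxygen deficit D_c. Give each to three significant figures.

t_c ≈ 0.847 d; D_c ≈ 3.67 mg/L

At the critical point dD/dt = 0, so k_1 L₀ e^(−k_1 t) = k_2 D. Substituting D(t) from the Streeter–Phelps equation and solving for t gives
t_c = ln[(k_2/k_1)(1 − D₀(k_2−k_1)/(k_1 L₀))] / (k_2−k_1).
Here k_2−k_1 = 1.344 d⁻¹ and 1 − D₀(k_2−k_1)/(k_1 L₀) = 1 − 2.51×1.344/(0.296×26.1) = 0.5633, so
t_c = ln(5.541 × 0.5633) / 1.344 = 1.138 / 1.344 = 0.8469 d.
L(t_c) = L₀ e^(−k_1 t_c) = 26.1 × 0.7783 = 20.31 mg/L, and at the critical point k_2 D_c = k_1 L, so D_c = (0.296/1.64) × 20.31 = 3.666 mg/L.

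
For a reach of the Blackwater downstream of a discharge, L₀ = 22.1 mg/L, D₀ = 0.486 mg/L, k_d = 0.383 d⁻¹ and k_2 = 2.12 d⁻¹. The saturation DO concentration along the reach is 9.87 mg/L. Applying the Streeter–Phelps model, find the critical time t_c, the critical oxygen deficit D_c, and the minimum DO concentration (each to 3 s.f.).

t_c = [1/(k_2−k_d)] ln[(k_2/k_d)(1 − D₀(k_2−k_d)/(k_d L₀))]
= [1/(2.12−0.383)] ln[(2.12/0.383)(1 − 0.486×1.737/(0.383×22.1))]
= (1/1.737) ln[5.535 × 0.9003] = 0.5757 × ln(4.983) = 0.5757 × 1.606 = 0.9246 d.
L(t_c) = L₀ e^(−k_d t_c) = 22.1 × 0.7018 = 15.51 mg/L, and at the critical point k_2 D_c = k_d L, so D_c = (0.383/2.12) × 15.51 = 2.802 mg/L.
Minimum DO = C_s − D_c = 9.87 − 2.802 = 7.068 mg/L.

t_c ≈ 0.925 d; D_c ≈ 2.80 mg/L; min DO ≈ 7.07 mg/L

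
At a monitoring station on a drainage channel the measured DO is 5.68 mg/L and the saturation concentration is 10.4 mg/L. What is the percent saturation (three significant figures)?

% saturation = C/C_s × 100 = 5.68/10.4 × 100 = 54.6 %.

54.6 % saturation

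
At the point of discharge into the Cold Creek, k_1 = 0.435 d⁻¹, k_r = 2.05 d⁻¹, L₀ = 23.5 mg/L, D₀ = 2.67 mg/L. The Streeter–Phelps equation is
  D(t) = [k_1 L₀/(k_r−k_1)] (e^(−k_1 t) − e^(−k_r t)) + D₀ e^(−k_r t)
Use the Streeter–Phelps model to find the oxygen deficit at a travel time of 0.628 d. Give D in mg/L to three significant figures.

D ≈ 3.81 mg/L

k_1 L₀/(k_r−k_1) = 0.435×23.5/(2.05−0.435) = 10.22/1.615 = 6.330 mg/L.
e^(−k_1 t) = e^(−0.435×0.6280) = 0.7610; e^(−k_r t) = e^(−2.05×0.6280) = 0.2760.
D = 6.330 × (0.7610 − 0.2760) + 2.67 × 0.2760 = 3.070 + 0.7369 = 3.807 mg/L.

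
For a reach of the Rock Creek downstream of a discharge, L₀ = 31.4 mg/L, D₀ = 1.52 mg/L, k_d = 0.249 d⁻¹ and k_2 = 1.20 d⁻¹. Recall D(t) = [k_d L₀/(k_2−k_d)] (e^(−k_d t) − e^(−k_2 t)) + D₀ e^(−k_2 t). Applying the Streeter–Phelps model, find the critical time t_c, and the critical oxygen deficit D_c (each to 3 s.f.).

With k_2/k_d = 4.819 and 1 − D₀(k_2−k_d)/(k_d L₀) = 0.8151,
t_c = ln(4.819 × 0.8151) / (1.20 − 0.249) = ln(3.928) / 0.9510 = 1.368/0.9510 = 1.439 d.
L(t_c) = L₀ e^(−k_d t_c) = 31.4 × 0.6989 = 21.95 mg/L, and at the critical point k_2 D_c = k_d L, so D_c = (0.249/1.20) × 21.95 = 4.554 mg/L.

t_c ≈ 1.44 d; D_c ≈ 4.55 mg/L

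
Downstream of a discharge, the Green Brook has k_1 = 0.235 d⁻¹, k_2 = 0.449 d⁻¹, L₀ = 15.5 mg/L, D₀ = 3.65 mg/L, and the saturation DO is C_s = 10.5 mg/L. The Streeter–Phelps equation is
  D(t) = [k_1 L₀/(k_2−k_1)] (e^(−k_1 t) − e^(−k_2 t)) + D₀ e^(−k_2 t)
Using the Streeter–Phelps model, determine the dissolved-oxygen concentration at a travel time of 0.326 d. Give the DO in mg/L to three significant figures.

DO ≈ 6.28 mg/L

k_1 L₀/(k_2−k_1) = 0.235×15.5/(0.449−0.235) = 3.642/0.2140 = 17.02 mg/L.
e^(−k_1 t) = e^(−0.235×0.3260) = 0.9263; e^(−k_2 t) = e^(−0.449×0.3260) = 0.8638.
D = 17.02 × (0.9263 − 0.8638) + 3.65 × 0.8638 = 1.062 + 3.153 = 4.215 mg/L.
DO = C_s − D = 10.5 − 4.215 = 6.285 mg/L.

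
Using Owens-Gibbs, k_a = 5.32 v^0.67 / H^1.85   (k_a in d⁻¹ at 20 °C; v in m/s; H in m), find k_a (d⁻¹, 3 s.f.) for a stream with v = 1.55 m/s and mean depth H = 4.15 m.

k_a = 5.32 × 1.55^0.67 / 4.15^1.85 = 5.32 × 1.341 / 13.91 = 0.5129 d⁻¹.

k_a ≈ 0.513 d⁻¹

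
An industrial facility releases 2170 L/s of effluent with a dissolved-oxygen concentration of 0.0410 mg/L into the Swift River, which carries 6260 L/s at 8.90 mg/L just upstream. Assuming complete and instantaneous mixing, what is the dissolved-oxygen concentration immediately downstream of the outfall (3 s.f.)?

6.62 mg/L

Flow-weighted mixing: C = (Q_r C_r + Q_w C_w)/(Q_r + Q_w)
= (6260×8.90 + 2170×0.0410)/(6260 + 2170) = 55800/8430 = 6.620 mg/L.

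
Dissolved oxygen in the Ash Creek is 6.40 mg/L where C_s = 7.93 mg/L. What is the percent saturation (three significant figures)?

% saturation = C/C_s × 100 = 6.40/7.93 × 100 = 80.7 %.

80.7 % saturation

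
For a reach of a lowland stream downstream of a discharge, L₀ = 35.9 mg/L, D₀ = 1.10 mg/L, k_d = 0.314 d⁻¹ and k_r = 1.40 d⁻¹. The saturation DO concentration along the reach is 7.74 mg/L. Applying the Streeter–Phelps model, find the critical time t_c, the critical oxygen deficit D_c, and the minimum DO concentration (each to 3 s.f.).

t_c = [1/(k_r−k_d)] ln[(k_r/k_d)(1 − D₀(k_r−k_d)/(k_d L₀))]
= [1/(1.40−0.314)] ln[(1.40/0.314)(1 − 1.10×1.086/(0.314×35.9))]
= (1/1.086) ln[4.459 × 0.8940] = 0.9208 × ln(3.986) = 0.9208 × 1.383 = 1.273 d.
L(t_c) = L₀ e^(−k_d t_c) = 35.9 × 0.6704 = 24.07 mg/L, and at the critical point k_r D_c = k_d L, so D_c = (0.314/1.40) × 24.07 = 5.398 mg/L.
Minimum DO = C_s − D_c = 7.74 − 5.398 = 2.342 mg/L.

t_c ≈ 1.27 d; D_c ≈ 5.40 mg/L; min DO ≈ 2.34 mg/L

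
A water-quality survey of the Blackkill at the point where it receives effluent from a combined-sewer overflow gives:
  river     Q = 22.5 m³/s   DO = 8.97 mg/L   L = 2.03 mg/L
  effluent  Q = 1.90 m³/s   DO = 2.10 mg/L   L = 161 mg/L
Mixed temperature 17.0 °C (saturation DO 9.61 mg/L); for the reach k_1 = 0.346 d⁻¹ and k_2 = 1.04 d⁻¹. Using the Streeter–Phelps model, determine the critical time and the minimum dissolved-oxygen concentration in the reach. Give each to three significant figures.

Mixed DO = (22.5×8.97 + 1.90×2.10)/(22.5+1.90) = 205.8/24.40 = 8.435 mg/L.
Mixed L₀ = (22.5×2.03 + 1.90×161)/(24.40) = 351.6/24.40 = 14.41 mg/L.
Initial deficit D₀ = C_s − DO₀ = 9.61 − 8.435 = 1.175 mg/L.
t_c = (1/0.6940) ln[(1.04/0.346)(1 − 1.175×0.6940/(0.346×14.41))] = 1.441 × ln(2.514) = 1.328 d.
D_c = (0.346/1.04) × 14.41 × e^(−0.346×1.328) = 0.3327 × 14.41 × 0.6315 = 3.027 mg/L.
Minimum DO = 9.61 − 3.027 = 6.583 mg/L.

t_c ≈ 1.33 d; minimum DO ≈ 6.58 mg/L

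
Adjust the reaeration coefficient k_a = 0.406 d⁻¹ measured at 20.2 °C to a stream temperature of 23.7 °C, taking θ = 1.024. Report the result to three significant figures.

k_a ≈ 0.441 d⁻¹

k_a(T₂) = k_a(T₁) · θ^(T₂−T₁) = 0.406 × 1.024^(23.7−20.2)
= 0.406 × 1.024^3.50 = 0.406 × 1.087 = 0.4411 d⁻¹.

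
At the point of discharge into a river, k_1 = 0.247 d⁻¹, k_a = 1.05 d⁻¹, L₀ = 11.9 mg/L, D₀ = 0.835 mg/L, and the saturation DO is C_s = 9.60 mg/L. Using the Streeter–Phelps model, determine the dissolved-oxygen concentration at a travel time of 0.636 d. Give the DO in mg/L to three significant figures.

k_1 L₀/(k_a−k_1) = 0.247×11.9/(1.05−0.247) = 2.939/0.8030 = 3.660 mg/L.
e^(−k_1 t) = e^(−0.247×0.6360) = 0.8546; e^(−k_a t) = e^(−1.05×0.6360) = 0.5128.
D = 3.660 × (0.8546 − 0.5128) + 0.835 × 0.5128 = 1.251 + 0.4282 = 1.679 mg/L.
DO = C_s − D = 9.60 − 1.679 = 7.921 mg/L.

DO ≈ 7.92 mg/L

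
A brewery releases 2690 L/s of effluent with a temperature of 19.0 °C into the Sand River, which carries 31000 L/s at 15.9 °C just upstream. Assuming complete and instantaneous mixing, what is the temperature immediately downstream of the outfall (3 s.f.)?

Flow-weighted mixing: C = (Q_r C_r + Q_w C_w)/(Q_r + Q_w)
= (31000×15.9 + 2690×19.0)/(31000 + 2690) = 544000/33690 = 16.15 °C.

16.1 °C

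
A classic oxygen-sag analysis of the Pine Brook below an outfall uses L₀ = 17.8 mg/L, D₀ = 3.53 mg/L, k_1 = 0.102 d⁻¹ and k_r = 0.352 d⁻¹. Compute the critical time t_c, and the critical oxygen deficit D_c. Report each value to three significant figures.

t_c ≈ 2.29 d; D_c ≈ 4.08 mg/L

At the critical point dD/dt = 0, so k_1 L₀ e^(−k_1 t) = k_r D. Substituting D(t) from the Streeter–Phelps equation and solving for t gives
t_c = ln[(k_r/k_1)(1 − D₀(k_r−k_1)/(k_1 L₀))] / (k_r−k_1).
Here k_r−k_1 = 0.2500 d⁻¹ and 1 − D₀(k_r−k_1)/(k_1 L₀) = 1 − 3.53×0.2500/(0.102×17.8) = 0.5139, so
t_c = ln(3.451 × 0.5139) / 0.2500 = 0.5730 / 0.2500 = 2.292 d.
D_c = (k_1/k_r) L₀ e^(−k_1 t_c) = (0.102/0.352) × 17.8 × e^(−0.102×2.292) = 0.2898 × 17.8 × 0.7915 = 4.083 mg/L.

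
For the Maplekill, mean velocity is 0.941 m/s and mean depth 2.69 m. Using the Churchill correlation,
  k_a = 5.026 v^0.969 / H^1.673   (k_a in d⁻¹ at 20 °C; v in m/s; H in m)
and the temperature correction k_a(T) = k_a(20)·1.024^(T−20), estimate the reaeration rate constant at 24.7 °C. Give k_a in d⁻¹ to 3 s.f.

k_a(20) = 5.026 × 0.941^0.969 / 2.69^1.673 = 5.026 × 0.9428 / 5.236 = 0.9050 d⁻¹.
k_a(24.7) = 0.9050 × 1.024^(24.7−20) = 0.9050 × 1.118 = 1.012 d⁻¹.

k_a ≈ 1.01 d⁻¹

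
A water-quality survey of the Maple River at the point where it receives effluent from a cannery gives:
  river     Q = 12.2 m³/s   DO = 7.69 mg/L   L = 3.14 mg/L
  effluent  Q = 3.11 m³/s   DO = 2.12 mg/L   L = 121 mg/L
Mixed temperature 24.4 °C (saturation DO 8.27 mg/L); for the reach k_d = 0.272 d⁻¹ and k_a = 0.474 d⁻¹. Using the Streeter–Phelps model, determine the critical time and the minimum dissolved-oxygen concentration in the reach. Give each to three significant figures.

t_c ≈ 2.51 d; minimum DO ≈ 0.422 mg/L

Mixed DO = (12.2×7.69 + 3.11×2.12)/(12.2+3.11) = 100.4/15.31 = 6.559 mg/L.
Mixed L₀ = (12.2×3.14 + 3.11×121)/(15.31) = 414.6/15.31 = 27.08 mg/L.
Initial deficit D₀ = C_s − DO₀ = 8.27 − 6.559 = 1.711 mg/L.
t_c = (1/0.2020) ln[(0.474/0.272)(1 − 1.711×0.2020/(0.272×27.08))] = 4.950 × ln(1.661) = 2.512 d.
D_c = (0.272/0.474) × 27.08 × e^(−0.272×2.512) = 0.5738 × 27.08 × 0.5050 = 7.848 mg/L.
Minimum DO = 8.27 − 7.848 = 0.4217 mg/L.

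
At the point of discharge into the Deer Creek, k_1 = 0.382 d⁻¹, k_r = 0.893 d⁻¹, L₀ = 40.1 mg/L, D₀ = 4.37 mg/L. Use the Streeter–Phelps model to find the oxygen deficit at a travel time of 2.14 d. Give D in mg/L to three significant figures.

D ≈ 9.45 mg/L

k_1 L₀/(k_r−k_1) = 0.382×40.1/(0.893−0.382) = 15.32/0.5110 = 29.98 mg/L.
e^(−k_1 t) = e^(−0.382×2.140) = 0.4415; e^(−k_r t) = e^(−0.893×2.140) = 0.1479.
D = 29.98 × (0.4415 − 0.1479) + 4.37 × 0.1479 = 8.802 + 0.6465 = 9.448 mg/L.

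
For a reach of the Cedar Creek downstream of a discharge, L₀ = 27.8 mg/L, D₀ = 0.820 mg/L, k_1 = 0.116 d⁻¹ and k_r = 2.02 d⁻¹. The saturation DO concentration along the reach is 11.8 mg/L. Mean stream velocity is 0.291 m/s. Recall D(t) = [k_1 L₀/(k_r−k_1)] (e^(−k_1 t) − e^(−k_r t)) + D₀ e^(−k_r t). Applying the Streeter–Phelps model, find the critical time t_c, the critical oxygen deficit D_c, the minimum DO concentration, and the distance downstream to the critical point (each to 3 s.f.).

t_c ≈ 1.15 d; D_c ≈ 1.40 mg/L; min DO ≈ 10.4 mg/L; x_c ≈ 29.0 km

t_c = [1/(k_r−k_1)] ln[(k_r/k_1)(1 − D₀(k_r−k_1)/(k_1 L₀))]
= [1/(2.02−0.116)] ln[(2.02/0.116)(1 − 0.820×1.904/(0.116×27.8))]
= (1/1.904) ln[17.41 × 0.5159] = 0.5252 × ln(8.983) = 0.5252 × 2.195 = 1.153 d.
L(t_c) = L₀ e^(−k_1 t_c) = 27.8 × 0.8748 = 24.32 mg/L, and at the critical point k_r D_c = k_1 L, so D_c = (0.116/2.02) × 24.32 = 1.397 mg/L.
Minimum DO = C_s − D_c = 11.8 − 1.397 = 10.40 mg/L.
x_c = v t_c = 0.291 m/s × 1.153 d × 86400 s/d = 28990 m ≈ 29.0 km.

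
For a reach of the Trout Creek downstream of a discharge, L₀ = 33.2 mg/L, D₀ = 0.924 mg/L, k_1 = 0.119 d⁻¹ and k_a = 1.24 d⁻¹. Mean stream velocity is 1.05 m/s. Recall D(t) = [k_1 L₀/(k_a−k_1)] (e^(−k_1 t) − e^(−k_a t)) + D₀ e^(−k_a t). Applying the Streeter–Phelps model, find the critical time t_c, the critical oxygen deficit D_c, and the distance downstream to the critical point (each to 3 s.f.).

With k_a/k_1 = 10.42 and 1 − D₀(k_a−k_1)/(k_1 L₀) = 0.7378,
t_c = ln(10.42 × 0.7378) / (1.24 − 0.119) = ln(7.688) / 1.121 = 2.040/1.121 = 1.820 d.
D_c = (k_1/k_a) L₀ e^(−k_1 t_c) = (0.119/1.24) × 33.2 × e^(−0.119×1.820) = 0.09597 × 33.2 × 0.8053 = 2.566 mg/L.
x_c = v t_c = 1.05 m/s × 1.820 d × 86400 s/d = 165100 m ≈ 165 km.

t_c ≈ 1.82 d; D_c ≈ 2.57 mg/L; x_c ≈ 165 km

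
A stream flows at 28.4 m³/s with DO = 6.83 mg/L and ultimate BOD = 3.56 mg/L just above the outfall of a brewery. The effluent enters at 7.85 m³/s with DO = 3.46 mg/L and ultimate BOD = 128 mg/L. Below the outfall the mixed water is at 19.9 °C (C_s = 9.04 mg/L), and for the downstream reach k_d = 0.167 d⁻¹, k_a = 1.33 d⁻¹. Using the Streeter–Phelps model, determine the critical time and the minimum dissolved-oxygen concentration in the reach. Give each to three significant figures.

t_c ≈ 0.828 d; minimum DO ≈ 5.70 mg/L

Mixed DO = (28.4×6.83 + 7.85×3.46)/(28.4+7.85) = 221.1/36.25 = 6.100 mg/L.
Mixed L₀ = (28.4×3.56 + 7.85×128)/(36.25) = 1106/36.25 = 30.51 mg/L.
Initial deficit D₀ = C_s − DO₀ = 9.04 − 6.100 = 2.940 mg/L.
t_c = (1/1.163) ln[(1.33/0.167)(1 − 2.940×1.163/(0.167×30.51))] = 0.8598 × ln(2.620) = 0.8281 d.
D_c = (0.167/1.33) × 30.51 × e^(−0.167×0.8281) = 0.1256 × 30.51 × 0.8709 = 3.336 mg/L.
Minimum DO = 9.04 − 3.336 = 5.704 mg/L.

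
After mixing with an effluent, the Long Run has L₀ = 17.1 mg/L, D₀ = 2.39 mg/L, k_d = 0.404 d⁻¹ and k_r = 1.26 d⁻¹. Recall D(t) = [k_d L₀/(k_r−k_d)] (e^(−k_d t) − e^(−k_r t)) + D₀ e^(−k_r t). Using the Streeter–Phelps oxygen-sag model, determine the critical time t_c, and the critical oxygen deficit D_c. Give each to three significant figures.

t_c ≈ 0.919 d; D_c ≈ 3.78 mg/L

With k_r/k_d = 3.119 and 1 − D₀(k_r−k_d)/(k_d L₀) = 0.7039,
t_c = ln(3.119 × 0.7039) / (1.26 − 0.404) = ln(2.195) / 0.8560 = 0.7863/0.8560 = 0.9186 d.
D_c = (k_d/k_r) L₀ e^(−k_d t_c) = (0.404/1.26) × 17.1 × e^(−0.404×0.9186) = 0.3206 × 17.1 × 0.6900 = 3.783 mg/L.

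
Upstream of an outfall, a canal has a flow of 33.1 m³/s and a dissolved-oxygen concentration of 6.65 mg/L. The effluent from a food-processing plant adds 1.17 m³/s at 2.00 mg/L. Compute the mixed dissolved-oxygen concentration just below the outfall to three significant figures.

Flow-weighted mixing: C = (Q_r C_r + Q_w C_w)/(Q_r + Q_w)
= (33.1×6.65 + 1.17×2.00)/(33.1 + 1.17) = 222.5/34.27 = 6.491 mg/L.

6.49 mg/L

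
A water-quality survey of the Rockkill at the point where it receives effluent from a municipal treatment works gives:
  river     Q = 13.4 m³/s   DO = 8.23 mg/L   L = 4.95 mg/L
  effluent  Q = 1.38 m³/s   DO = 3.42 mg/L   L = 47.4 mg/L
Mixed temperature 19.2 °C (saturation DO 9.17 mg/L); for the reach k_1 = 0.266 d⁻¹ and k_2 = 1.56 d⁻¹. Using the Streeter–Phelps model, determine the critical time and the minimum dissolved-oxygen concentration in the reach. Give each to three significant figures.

Mixed DO = (13.4×8.23 + 1.38×3.42)/(13.4+1.38) = 115.0/14.78 = 7.781 mg/L.
Mixed L₀ = (13.4×4.95 + 1.38×47.4)/(14.78) = 131.7/14.78 = 8.914 mg/L.
Initial deficit D₀ = C_s − DO₀ = 9.17 − 7.781 = 1.389 mg/L.
t_c = (1/1.294) ln[(1.56/0.266)(1 − 1.389×1.294/(0.266×8.914))] = 0.7728 × ln(1.419) = 0.2702 d.
D_c = (0.266/1.56) × 8.914 × e^(−0.266×0.2702) = 0.1705 × 8.914 × 0.9307 = 1.414 mg/L.
Minimum DO = 9.17 − 1.414 = 7.756 mg/L.

t_c ≈ 0.270 d; minimum DO ≈ 7.76 mg/L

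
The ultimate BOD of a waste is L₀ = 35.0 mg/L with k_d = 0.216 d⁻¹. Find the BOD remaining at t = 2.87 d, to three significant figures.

L_t = L₀ e^(−k_d t) = 35.0 × e^(−0.216×2.87) = 35.0 × 0.5380 = 18.83 mg/L.

L ≈ 18.8 mg/L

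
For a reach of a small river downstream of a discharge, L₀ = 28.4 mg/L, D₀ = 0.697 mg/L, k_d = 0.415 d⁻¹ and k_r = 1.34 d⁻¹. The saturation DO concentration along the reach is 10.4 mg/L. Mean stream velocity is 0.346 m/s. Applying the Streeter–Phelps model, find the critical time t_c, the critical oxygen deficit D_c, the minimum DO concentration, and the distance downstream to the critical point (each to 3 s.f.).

t_c ≈ 1.21 d; D_c ≈ 5.33 mg/L; min DO ≈ 5.07 mg/L; x_c ≈ 36.1 km

With k_r/k_d = 3.229 and 1 − D₀(k_r−k_d)/(k_d L₀) = 0.9453,
t_c = ln(3.229 × 0.9453) / (1.34 − 0.415) = ln(3.052) / 0.9250 = 1.116/0.9250 = 1.206 d.
D_c = (k_d/k_r) L₀ e^(−k_d t_c) = (0.415/1.34) × 28.4 × e^(−0.415×1.206) = 0.3097 × 28.4 × 0.6061 = 5.331 mg/L.
Minimum DO = C_s − D_c = 10.4 − 5.331 = 5.069 mg/L.
x_c = v t_c = 0.346 m/s × 1.206 d × 86400 s/d = 36060 m ≈ 36.1 km.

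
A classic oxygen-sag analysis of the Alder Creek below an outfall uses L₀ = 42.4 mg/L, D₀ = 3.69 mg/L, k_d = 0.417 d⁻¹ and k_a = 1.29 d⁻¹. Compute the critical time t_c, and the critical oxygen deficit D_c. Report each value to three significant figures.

t_c ≈ 1.06 d; D_c ≈ 8.80 mg/L

At the critical point dD/dt = 0, so k_d L₀ e^(−k_d t) = k_a D. Substituting D(t) from the Streeter–Phelps equation and solving for t gives
t_c = ln[(k_a/k_d)(1 − D₀(k_a−k_d)/(k_d L₀))] / (k_a−k_d).
Here k_a−k_d = 0.8730 d⁻¹ and 1 − D₀(k_a−k_d)/(k_d L₀) = 1 − 3.69×0.8730/(0.417×42.4) = 0.8178, so
t_c = ln(3.094 × 0.8178) / 0.8730 = 0.9282 / 0.8730 = 1.063 d.
D_c = (k_d/k_a) L₀ e^(−k_d t_c) = (0.417/1.29) × 42.4 × e^(−0.417×1.063) = 0.3233 × 42.4 × 0.6419 = 8.798 mg/L.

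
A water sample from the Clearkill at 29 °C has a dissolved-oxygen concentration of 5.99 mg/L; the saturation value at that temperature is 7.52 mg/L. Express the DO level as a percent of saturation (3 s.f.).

79.7 % saturation

% saturation = C/C_s × 100 = 5.99/7.52 × 100 = 79.7 %.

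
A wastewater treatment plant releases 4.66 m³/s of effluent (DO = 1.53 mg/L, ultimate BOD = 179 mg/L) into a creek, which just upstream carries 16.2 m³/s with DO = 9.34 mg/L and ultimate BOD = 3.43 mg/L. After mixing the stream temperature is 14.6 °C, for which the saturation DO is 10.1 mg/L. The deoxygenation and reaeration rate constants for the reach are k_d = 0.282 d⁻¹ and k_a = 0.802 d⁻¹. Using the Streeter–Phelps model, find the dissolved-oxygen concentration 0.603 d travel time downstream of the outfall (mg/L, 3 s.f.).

Mixed DO = (16.2×9.34 + 4.66×1.53)/(16.2+4.66) = 158.4/20.86 = 7.595 mg/L.
Mixed L₀ = (16.2×3.43 + 4.66×179)/(20.86) = 889.7/20.86 = 42.65 mg/L.
Initial deficit D₀ = C_s − DO₀ = 10.1 − 7.595 = 2.505 mg/L.
D(0.603) = [0.282×42.65/(0.802−0.282)](e^(−0.282×0.603) − e^(−0.802×0.603)) + 2.505 e^(−0.802×0.603)
= 23.13 × (0.8436 − 0.6166) + 2.505 × 0.6166 = 6.796 mg/L.
DO = 10.1 − 6.796 = 3.304 mg/L.

DO ≈ 3.30 mg/L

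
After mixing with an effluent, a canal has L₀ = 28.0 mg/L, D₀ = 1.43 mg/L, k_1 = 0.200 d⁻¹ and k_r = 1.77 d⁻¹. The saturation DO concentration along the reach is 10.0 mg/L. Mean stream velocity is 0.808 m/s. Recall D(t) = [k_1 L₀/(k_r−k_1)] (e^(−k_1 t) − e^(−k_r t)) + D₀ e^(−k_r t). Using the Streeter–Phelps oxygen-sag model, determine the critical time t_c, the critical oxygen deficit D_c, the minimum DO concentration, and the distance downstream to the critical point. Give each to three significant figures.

t_c ≈ 1.06 d; D_c ≈ 2.56 mg/L; min DO ≈ 7.44 mg/L; x_c ≈ 74.2 km

With k_r/k_1 = 8.850 and 1 − D₀(k_r−k_1)/(k_1 L₀) = 0.5991,
t_c = ln(8.850 × 0.5991) / (1.77 − 0.200) = ln(5.302) / 1.570 = 1.668/1.570 = 1.062 d.
D_c = (k_1/k_r) L₀ e^(−k_1 t_c) = (0.200/1.77) × 28.0 × e^(−0.200×1.062) = 0.1130 × 28.0 × 0.8086 = 2.558 mg/L.
Minimum DO = C_s − D_c = 10.0 − 2.558 = 7.442 mg/L.
x_c = v t_c = 0.808 m/s × 1.062 d × 86400 s/d = 74170 m ≈ 74.2 km.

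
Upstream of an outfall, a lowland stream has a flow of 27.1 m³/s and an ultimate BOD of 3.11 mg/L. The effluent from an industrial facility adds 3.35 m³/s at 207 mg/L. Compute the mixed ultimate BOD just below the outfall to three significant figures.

Flow-weighted mixing: C = (Q_r C_r + Q_w C_w)/(Q_r + Q_w)
= (27.1×3.11 + 3.35×207)/(27.1 + 3.35) = 777.7/30.45 = 25.54 mg/L.

25.5 mg/L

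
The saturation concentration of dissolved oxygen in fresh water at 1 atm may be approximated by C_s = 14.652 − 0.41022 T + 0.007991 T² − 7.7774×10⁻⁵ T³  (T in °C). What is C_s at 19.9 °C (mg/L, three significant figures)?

C_s = 14.652 − 0.41022×19.9 + 0.007991×19.9² − 7.7774×10⁻⁵×19.9³ = 9.040 mg/L.

C_s ≈ 9.04 mg/L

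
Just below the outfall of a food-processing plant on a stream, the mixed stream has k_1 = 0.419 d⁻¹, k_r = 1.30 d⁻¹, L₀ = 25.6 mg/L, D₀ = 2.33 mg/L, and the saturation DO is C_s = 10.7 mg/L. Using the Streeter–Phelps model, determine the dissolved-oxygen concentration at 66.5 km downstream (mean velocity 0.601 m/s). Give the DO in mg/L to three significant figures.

Travel time t = x/v = 66.5 km / (0.601 m/s) = 66500 m / 0.601 m/s = 110600 s = 1.281 d.
k_1 L₀/(k_r−k_1) = 0.419×25.6/(1.30−0.419) = 10.73/0.8810 = 12.18 mg/L.
e^(−k_1 t) = e^(−0.419×1.281) = 0.5847; e^(−k_r t) = e^(−1.30×1.281) = 0.1892.
D = 12.18 × (0.5847 − 0.1892) + 2.33 × 0.1892 = 4.816 + 0.4409 = 5.256 mg/L.
DO = C_s − D = 10.7 − 5.256 = 5.444 mg/L.

DO ≈ 5.44 mg/L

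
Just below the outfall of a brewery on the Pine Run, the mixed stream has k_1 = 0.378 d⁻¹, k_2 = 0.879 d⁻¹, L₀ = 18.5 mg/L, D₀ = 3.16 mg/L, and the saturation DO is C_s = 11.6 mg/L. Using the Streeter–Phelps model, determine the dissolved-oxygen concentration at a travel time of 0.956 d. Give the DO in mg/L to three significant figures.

k_1 L₀/(k_2−k_1) = 0.378×18.5/(0.879−0.378) = 6.993/0.5010 = 13.96 mg/L.
e^(−k_1 t) = e^(−0.378×0.9560) = 0.6967; e^(−k_2 t) = e^(−0.879×0.9560) = 0.4316.
D = 13.96 × (0.6967 − 0.4316) + 3.16 × 0.4316 = 3.701 + 1.364 = 5.065 mg/L.
DO = C_s − D = 11.6 − 5.065 = 6.535 mg/L.

DO ≈ 6.54 mg/L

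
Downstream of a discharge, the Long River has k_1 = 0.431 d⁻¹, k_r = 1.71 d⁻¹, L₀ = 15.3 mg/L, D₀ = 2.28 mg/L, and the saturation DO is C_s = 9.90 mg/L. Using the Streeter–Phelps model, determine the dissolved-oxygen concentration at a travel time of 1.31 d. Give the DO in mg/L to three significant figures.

DO ≈ 7.27 mg/L

k_1 L₀/(k_r−k_1) = 0.431×15.3/(1.71−0.431) = 6.594/1.279 = 5.156 mg/L.
e^(−k_1 t) = e^(−0.431×1.310) = 0.5686; e^(−k_r t) = e^(−1.71×1.310) = 0.1064.
D = 5.156 × (0.5686 − 0.1064) + 2.28 × 0.1064 = 2.383 + 0.2427 = 2.625 mg/L.
DO = C_s − D = 9.90 − 2.625 = 7.275 mg/L.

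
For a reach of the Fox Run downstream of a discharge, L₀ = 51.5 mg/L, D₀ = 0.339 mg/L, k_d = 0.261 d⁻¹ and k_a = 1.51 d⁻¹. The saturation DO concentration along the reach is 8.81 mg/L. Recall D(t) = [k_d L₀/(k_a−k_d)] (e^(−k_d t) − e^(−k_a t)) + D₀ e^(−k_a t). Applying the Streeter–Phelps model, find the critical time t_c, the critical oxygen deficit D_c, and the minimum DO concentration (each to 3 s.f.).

t_c ≈ 1.38 d; D_c ≈ 6.21 mg/L; min DO ≈ 2.60 mg/L

At the critical point dD/dt = 0, so k_d L₀ e^(−k_d t) = k_a D. Substituting D(t) from the Streeter–Phelps equation and solving for t gives
t_c = ln[(k_a/k_d)(1 − D₀(k_a−k_d)/(k_d L₀))] / (k_a−k_d).
Here k_a−k_d = 1.249 d⁻¹ and 1 − D₀(k_a−k_d)/(k_d L₀) = 1 − 0.339×1.249/(0.261×51.5) = 0.9685, so
t_c = ln(5.785 × 0.9685) / 1.249 = 1.723 / 1.249 = 1.380 d.
D_c = (k_d/k_a) L₀ e^(−k_d t_c) = (0.261/1.51) × 51.5 × e^(−0.261×1.380) = 0.1728 × 51.5 × 0.6976 = 6.210 mg/L.
Minimum DO = C_s − D_c = 8.81 − 6.210 = 2.600 mg/L.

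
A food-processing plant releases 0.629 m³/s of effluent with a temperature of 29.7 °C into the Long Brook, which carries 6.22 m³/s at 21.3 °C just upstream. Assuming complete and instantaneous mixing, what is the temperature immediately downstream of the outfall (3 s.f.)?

22.1 °C

Flow-weighted mixing: C = (Q_r C_r + Q_w C_w)/(Q_r + Q_w)
= (6.22×21.3 + 0.629×29.7)/(6.22 + 0.629) = 151.2/6.849 = 22.07 °C.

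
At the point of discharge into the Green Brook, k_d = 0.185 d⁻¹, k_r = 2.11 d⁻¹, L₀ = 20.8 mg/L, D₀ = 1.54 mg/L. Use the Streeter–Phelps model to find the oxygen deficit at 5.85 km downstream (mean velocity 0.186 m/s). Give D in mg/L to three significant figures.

Travel time t = x/v = 5.85 km / (0.186 m/s) = 5850 m / 0.186 m/s = 31450 s = 0.3640 d.
k_d L₀/(k_r−k_d) = 0.185×20.8/(2.11−0.185) = 3.848/1.925 = 1.999 mg/L.
e^(−k_d t) = e^(−0.185×0.3640) = 0.9349; e^(−k_r t) = e^(−2.11×0.3640) = 0.4639.
D = 1.999 × (0.9349 − 0.4639) + 1.54 × 0.4639 = 0.9415 + 0.7144 = 1.656 mg/L.

D ≈ 1.66 mg/L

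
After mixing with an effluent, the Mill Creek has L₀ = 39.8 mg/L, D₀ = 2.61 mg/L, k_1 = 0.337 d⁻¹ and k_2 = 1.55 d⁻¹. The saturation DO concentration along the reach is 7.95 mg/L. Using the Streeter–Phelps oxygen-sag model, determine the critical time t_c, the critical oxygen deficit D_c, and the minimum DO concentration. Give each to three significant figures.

t_c ≈ 1.04 d; D_c ≈ 6.10 mg/L; min DO ≈ 1.85 mg/L

t_c = [1/(k_2−k_1)] ln[(k_2/k_1)(1 − D₀(k_2−k_1)/(k_1 L₀))]
= [1/(1.55−0.337)] ln[(1.55/0.337)(1 − 2.61×1.213/(0.337×39.8))]
= (1/1.213) ln[4.599 × 0.7640] = 0.8244 × ln(3.514) = 0.8244 × 1.257 = 1.036 d.
L(t_c) = L₀ e^(−k_1 t_c) = 39.8 × 0.7053 = 28.07 mg/L, and at the critical point k_2 D_c = k_1 L, so D_c = (0.337/1.55) × 28.07 = 6.103 mg/L.
Minimum DO = C_s − D_c = 7.95 − 6.103 = 1.847 mg/L.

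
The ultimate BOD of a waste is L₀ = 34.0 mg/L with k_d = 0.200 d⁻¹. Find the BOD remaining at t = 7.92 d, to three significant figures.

L_t = L₀ e^(−k_d t) = 34.0 × e^(−0.200×7.92) = 34.0 × 0.2052 = 6.975 mg/L.

L ≈ 6.98 mg/L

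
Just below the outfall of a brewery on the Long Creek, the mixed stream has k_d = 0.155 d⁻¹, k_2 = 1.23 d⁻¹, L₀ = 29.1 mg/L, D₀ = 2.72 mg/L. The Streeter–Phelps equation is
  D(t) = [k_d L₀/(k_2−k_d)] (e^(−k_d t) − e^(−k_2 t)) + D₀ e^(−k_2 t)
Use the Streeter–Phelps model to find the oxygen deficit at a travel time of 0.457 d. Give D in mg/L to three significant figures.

D ≈ 3.07 mg/L

k_d L₀/(k_2−k_d) = 0.155×29.1/(1.23−0.155) = 4.511/1.075 = 4.196 mg/L.
e^(−k_d t) = e^(−0.155×0.4570) = 0.9316; e^(−k_2 t) = e^(−1.23×0.4570) = 0.5700.
D = 4.196 × (0.9316 − 0.5700) + 2.72 × 0.5700 = 1.517 + 1.550 = 3.068 mg/L.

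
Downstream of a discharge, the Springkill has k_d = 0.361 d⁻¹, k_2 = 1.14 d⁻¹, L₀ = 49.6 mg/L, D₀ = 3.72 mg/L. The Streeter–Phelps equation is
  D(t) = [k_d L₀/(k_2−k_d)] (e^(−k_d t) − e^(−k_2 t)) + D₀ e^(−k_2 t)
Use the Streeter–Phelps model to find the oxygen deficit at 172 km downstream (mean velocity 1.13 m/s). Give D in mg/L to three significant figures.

D ≈ 9.58 mg/L

Travel time t = x/v = 172 km / (1.13 m/s) = 172000 m / 1.13 m/s = 152200 s = 1.762 d.
k_d L₀/(k_2−k_d) = 0.361×49.6/(1.14−0.361) = 17.91/0.7790 = 22.99 mg/L.
e^(−k_d t) = e^(−0.361×1.762) = 0.5294; e^(−k_2 t) = e^(−1.14×1.762) = 0.1342.
D = 22.99 × (0.5294 − 0.1342) + 3.72 × 0.1342 = 9.084 + 0.4993 = 9.583 mg/L.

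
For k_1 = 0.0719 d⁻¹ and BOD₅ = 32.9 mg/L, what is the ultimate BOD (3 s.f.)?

BOD₅ = L₀(1 − e^(−5k_1)) ⇒ L₀ = BOD₅ / (1 − e^(−5×0.0719))
= 32.9 / (1 − 0.6980) = 32.9 / 0.3020 = 108.9 mg/L.

L₀ ≈ 109 mg/L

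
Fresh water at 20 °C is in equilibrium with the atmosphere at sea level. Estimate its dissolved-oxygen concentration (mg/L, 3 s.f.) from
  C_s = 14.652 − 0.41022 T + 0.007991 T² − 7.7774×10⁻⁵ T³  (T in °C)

C_s = 14.652 − 0.41022×20 + 0.007991×20² − 7.7774×10⁻⁵×20³ = 9.022 mg/L.

C_s ≈ 9.02 mg/L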